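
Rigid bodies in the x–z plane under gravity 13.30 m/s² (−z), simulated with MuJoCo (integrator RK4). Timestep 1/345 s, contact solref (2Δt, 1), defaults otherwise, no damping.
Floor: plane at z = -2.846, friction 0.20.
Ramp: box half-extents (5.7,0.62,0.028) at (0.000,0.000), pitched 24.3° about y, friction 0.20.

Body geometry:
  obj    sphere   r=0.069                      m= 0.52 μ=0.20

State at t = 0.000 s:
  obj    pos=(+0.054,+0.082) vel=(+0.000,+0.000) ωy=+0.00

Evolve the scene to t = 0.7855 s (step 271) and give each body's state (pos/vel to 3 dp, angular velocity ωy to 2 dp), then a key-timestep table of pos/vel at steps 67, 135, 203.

State at t = 0.7855 s:
  obj    pos=(+1.153,-0.414) vel=(+2.799,-1.264) ωy=+44.50

Key-timestep trajectory:
   step    t(s)  obj.x    obj.z    obj.vx   obj.vz 
     67  0.1942   +0.121  +0.052  +0.692  -0.313
    135  0.3913   +0.327  -0.041  +1.394  -0.630
    203  0.5884   +0.671  -0.197  +2.097  -0.947


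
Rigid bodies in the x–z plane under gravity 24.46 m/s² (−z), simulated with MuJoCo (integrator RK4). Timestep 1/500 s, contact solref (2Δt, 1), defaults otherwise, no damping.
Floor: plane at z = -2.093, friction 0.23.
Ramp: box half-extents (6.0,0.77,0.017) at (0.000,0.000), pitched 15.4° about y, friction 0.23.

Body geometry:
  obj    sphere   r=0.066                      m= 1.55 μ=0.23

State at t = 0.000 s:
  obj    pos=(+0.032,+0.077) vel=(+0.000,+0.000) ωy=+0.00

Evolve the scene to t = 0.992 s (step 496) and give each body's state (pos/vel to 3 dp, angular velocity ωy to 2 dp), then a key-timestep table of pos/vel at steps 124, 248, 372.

State at t = 0.992 s:
  obj    pos=(+2.233,-0.529) vel=(+4.437,-1.222) ωy=+69.73

Key-timestep trajectory:
   step    t(s)  obj.x    obj.z    obj.vx   obj.vz 
    124  0.2480   +0.170  +0.039  +1.109  -0.306
    248  0.4960   +0.582  -0.074  +2.219  -0.611
    372  0.7440   +1.270  -0.264  +3.328  -0.917


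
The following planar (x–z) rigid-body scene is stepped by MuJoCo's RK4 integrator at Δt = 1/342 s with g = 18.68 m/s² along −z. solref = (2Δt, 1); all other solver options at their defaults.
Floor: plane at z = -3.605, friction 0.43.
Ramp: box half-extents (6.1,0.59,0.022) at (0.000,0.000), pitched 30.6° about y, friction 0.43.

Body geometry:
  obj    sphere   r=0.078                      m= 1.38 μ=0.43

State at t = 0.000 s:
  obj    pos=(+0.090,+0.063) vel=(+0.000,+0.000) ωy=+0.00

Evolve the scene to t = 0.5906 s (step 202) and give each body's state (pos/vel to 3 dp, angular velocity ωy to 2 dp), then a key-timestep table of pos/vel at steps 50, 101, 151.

State at t = 0.5906 s:
  obj    pos=(+1.110,-0.540) vel=(+3.453,-2.042) ωy=+51.42

Key-timestep trajectory:
   step    t(s)  obj.x    obj.z    obj.vx   obj.vz 
     50  0.1462   +0.153  +0.026  +0.855  -0.506
    101  0.2953   +0.345  -0.088  +1.727  -1.021
    151  0.4415   +0.660  -0.274  +2.581  -1.527


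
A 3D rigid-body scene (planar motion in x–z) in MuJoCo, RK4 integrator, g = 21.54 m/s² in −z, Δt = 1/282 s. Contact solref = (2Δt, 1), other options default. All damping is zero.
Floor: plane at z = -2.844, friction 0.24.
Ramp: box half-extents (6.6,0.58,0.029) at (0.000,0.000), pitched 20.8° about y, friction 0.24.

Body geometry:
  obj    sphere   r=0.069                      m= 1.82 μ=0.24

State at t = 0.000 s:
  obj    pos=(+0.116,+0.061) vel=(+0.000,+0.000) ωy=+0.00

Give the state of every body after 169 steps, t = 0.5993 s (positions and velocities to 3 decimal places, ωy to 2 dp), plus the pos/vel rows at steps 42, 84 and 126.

State at t = 0.5993 s:
  obj    pos=(+1.033,-0.288) vel=(+3.061,-1.163) ωy=+47.44

Key-timestep trajectory:
   step    t(s)  obj.x    obj.z    obj.vx   obj.vz 
     42  0.1489   +0.173  +0.039  +0.761  -0.289
     84  0.2979   +0.343  -0.025  +1.522  -0.578
    126  0.4468   +0.626  -0.133  +2.282  -0.867


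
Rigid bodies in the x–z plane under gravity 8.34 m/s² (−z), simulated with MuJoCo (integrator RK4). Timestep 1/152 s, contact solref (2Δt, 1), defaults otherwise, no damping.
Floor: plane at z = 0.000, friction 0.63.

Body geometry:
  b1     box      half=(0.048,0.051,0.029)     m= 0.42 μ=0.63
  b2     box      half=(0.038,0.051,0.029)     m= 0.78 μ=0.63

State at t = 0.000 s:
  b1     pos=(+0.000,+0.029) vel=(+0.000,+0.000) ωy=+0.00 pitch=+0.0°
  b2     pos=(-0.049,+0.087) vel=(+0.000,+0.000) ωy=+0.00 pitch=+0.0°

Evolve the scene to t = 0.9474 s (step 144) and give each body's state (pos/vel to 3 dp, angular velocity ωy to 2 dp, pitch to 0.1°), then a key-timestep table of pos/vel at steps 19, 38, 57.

State at t = 0.9474 s:
  b1     pos=(+0.000,+0.029) vel=(+0.000,+0.000) ωy=+0.00 pitch=+0.0°
  b2     pos=(-0.085,+0.038) vel=(+0.000,+0.000) ωy=+0.00 pitch=-90.0°

Key-timestep trajectory:
   step    t(s)  b1.x    b1.z    b1.vx   b1.vz   b2.x    b2.z    b2.vx   b2.vz 
     19  0.1250   +0.000  +0.029  +0.000  +0.000   -0.051  +0.087  -0.030  -0.003
     38  0.2500   +0.000  +0.029  +0.001  +0.000   -0.060  +0.085  -0.131  -0.070
     57  0.3750   +0.000  +0.029  +0.000  +0.000   -0.084  +0.046  -0.216  -0.740


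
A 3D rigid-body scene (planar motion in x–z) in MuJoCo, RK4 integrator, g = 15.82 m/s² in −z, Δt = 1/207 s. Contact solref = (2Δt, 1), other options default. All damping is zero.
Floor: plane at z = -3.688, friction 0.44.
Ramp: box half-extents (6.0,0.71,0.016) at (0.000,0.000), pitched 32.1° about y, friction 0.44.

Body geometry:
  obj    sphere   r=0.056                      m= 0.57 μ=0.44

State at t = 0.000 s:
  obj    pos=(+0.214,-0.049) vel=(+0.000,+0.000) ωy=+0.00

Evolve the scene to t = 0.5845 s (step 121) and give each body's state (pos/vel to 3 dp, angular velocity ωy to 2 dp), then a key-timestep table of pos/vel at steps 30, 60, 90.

State at t = 0.5845 s:
  obj    pos=(+1.083,-0.594) vel=(+2.973,-1.865) ωy=+62.66

Key-timestep trajectory:
   step    t(s)  obj.x    obj.z    obj.vx   obj.vz 
     30  0.1449   +0.267  -0.083  +0.737  -0.463
     60  0.2899   +0.428  -0.183  +1.475  -0.925
     90  0.4348   +0.695  -0.351  +2.212  -1.387


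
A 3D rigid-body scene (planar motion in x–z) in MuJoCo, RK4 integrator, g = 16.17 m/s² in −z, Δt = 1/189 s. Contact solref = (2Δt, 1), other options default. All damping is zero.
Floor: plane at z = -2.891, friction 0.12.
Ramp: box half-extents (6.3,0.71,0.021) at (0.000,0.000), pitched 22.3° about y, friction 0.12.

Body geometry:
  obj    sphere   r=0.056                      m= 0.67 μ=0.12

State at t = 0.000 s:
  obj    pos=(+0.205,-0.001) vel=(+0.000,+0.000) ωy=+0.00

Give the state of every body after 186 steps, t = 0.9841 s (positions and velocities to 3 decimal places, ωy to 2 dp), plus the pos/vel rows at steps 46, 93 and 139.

State at t = 0.9841 s:
  obj    pos=(+2.169,-0.806) vel=(+3.991,-1.637) ωy=+76.99

Key-timestep trajectory:
   step    t(s)  obj.x    obj.z    obj.vx   obj.vz 
     46  0.2434   +0.325  -0.050  +0.987  -0.405
     93  0.4921   +0.696  -0.202  +1.996  -0.819
    139  0.7354   +1.302  -0.451  +2.983  -1.223


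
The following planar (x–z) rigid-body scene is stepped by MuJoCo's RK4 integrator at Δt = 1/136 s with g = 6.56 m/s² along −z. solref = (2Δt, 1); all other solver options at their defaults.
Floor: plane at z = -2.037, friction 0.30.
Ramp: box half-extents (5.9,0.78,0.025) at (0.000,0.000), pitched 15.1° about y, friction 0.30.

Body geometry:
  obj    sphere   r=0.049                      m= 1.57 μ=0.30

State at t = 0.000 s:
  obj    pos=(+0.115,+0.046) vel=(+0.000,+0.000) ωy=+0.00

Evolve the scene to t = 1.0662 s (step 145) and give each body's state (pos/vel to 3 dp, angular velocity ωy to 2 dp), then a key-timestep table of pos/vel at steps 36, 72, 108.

State at t = 1.0662 s:
  obj    pos=(+0.785,-0.135) vel=(+1.256,-0.339) ωy=+26.55

Key-timestep trajectory:
   step    t(s)  obj.x    obj.z    obj.vx   obj.vz 
     36  0.2647   +0.156  +0.034  +0.312  -0.084
     72  0.5294   +0.280  +0.001  +0.624  -0.168
    108  0.7941   +0.487  -0.055  +0.936  -0.253


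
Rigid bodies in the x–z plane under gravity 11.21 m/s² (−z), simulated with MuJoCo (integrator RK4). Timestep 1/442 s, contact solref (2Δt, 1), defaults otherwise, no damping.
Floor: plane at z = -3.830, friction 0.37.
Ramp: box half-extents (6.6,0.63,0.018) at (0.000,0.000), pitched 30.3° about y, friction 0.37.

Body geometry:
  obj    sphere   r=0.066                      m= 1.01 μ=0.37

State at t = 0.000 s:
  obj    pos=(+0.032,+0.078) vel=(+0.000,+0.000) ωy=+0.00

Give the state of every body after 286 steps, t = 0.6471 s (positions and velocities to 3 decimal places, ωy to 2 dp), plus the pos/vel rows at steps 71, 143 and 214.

State at t = 0.6471 s:
  obj    pos=(+0.762,-0.348) vel=(+2.257,-1.319) ωy=+39.60

Key-timestep trajectory:
   step    t(s)  obj.x    obj.z    obj.vx   obj.vz 
     71  0.1606   +0.077  +0.052  +0.560  -0.327
    143  0.3235   +0.215  -0.028  +1.129  -0.659
    214  0.4842   +0.441  -0.160  +1.689  -0.987


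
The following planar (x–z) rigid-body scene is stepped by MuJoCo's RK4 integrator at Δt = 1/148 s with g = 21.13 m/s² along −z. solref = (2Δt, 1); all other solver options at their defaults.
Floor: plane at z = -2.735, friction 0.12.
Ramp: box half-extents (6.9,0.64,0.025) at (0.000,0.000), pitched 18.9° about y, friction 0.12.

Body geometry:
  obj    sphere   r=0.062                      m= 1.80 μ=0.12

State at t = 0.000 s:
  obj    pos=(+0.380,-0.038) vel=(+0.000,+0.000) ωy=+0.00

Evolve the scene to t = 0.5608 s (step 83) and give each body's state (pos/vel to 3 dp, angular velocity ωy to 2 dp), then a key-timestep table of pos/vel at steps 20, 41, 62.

State at t = 0.5608 s:
  obj    pos=(+1.108,-0.287) vel=(+2.594,-0.888) ωy=+44.19

Key-timestep trajectory:
   step    t(s)  obj.x    obj.z    obj.vx   obj.vz 
     20  0.1351   +0.422  -0.053  +0.626  -0.214
     41  0.2770   +0.558  -0.099  +1.282  -0.439
     62  0.4189   +0.786  -0.177  +1.938  -0.664


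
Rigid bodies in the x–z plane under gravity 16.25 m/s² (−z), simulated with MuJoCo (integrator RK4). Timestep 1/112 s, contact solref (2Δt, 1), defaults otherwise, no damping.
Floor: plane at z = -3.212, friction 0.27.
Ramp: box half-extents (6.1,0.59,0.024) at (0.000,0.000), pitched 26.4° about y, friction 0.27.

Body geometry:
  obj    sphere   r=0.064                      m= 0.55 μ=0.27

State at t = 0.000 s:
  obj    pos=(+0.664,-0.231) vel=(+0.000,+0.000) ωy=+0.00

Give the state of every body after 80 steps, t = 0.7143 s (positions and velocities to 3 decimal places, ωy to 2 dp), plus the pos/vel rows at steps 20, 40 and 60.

State at t = 0.7143 s:
  obj    pos=(+1.843,-0.817) vel=(+3.302,-1.639) ωy=+57.57

Key-timestep trajectory:
   step    t(s)  obj.x    obj.z    obj.vx   obj.vz 
     20  0.1786   +0.738  -0.268  +0.826  -0.410
     40  0.3571   +0.959  -0.378  +1.651  -0.820
     60  0.5357   +1.327  -0.561  +2.476  -1.229


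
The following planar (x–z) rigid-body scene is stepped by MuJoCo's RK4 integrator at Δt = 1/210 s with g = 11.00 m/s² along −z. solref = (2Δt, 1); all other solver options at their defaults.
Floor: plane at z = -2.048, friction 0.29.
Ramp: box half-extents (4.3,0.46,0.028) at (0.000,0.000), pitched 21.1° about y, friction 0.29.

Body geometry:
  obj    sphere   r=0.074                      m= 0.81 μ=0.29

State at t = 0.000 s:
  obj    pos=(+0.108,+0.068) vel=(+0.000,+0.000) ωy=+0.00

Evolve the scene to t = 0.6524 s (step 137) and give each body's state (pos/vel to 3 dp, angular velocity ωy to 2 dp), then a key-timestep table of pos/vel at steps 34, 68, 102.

State at t = 0.6524 s:
  obj    pos=(+0.670,-0.149) vel=(+1.722,-0.664) ωy=+24.93

Key-timestep trajectory:
   step    t(s)  obj.x    obj.z    obj.vx   obj.vz 
     34  0.1619   +0.143  +0.054  +0.427  -0.165
     68  0.3238   +0.246  +0.014  +0.855  -0.330
    102  0.4857   +0.419  -0.052  +1.282  -0.495


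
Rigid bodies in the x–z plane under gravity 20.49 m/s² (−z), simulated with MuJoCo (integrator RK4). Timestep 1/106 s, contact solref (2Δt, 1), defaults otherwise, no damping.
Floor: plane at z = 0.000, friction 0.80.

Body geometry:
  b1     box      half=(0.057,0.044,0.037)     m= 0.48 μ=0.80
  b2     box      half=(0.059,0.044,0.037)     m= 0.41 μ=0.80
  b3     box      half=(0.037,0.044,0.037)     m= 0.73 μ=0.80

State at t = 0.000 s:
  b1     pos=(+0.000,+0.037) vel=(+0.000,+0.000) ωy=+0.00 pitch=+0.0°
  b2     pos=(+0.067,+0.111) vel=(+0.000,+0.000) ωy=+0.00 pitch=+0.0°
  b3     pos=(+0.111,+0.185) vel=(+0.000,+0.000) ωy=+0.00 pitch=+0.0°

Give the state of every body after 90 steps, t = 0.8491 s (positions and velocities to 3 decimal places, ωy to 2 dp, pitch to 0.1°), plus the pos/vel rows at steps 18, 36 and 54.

State at t = 0.8491 s:
  b1     pos=(+0.000,+0.037) vel=(+0.000,+0.000) ωy=+0.00 pitch=+0.0°
  b2     pos=(+0.115,+0.059) vel=(+0.000,+0.000) ωy=+0.00 pitch=+90.0°
  b3     pos=(+0.226,+0.037) vel=(+0.000,+0.000) ωy=+0.00 pitch=+90.0°

Key-timestep trajectory:
   step    t(s)  b1.x    b1.z    b1.vx   b1.vz   b2.x    b2.z    b2.vx   b2.vz   b3.x    b3.z    b3.vx   b3.vz 
     18  0.1698   +0.000  +0.037  +0.000  +0.001   +0.102  +0.064  +0.408  -0.957   +0.200  +0.054  +0.741  -2.167
     36  0.3396   +0.000  +0.037  +0.000  +0.000   +0.139  +0.068  -0.076  -0.015   +0.226  +0.037  -0.001  +0.001
     54  0.5094   +0.000  +0.037  +0.000  +0.000   +0.111  +0.060  +0.191  -0.080   +0.226  +0.037  +0.000  +0.000


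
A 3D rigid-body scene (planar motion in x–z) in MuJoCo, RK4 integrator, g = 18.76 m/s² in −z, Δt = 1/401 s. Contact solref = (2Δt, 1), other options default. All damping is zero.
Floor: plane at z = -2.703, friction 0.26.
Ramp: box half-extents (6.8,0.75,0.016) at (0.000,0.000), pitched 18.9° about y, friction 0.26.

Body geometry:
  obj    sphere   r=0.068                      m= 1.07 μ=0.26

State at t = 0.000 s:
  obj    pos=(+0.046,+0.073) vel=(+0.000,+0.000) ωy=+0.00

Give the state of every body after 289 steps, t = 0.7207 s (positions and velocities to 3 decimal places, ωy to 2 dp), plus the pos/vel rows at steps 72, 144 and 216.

State at t = 0.7207 s:
  obj    pos=(+1.113,-0.292) vel=(+2.960,-1.013) ωy=+46.00

Key-timestep trajectory:
   step    t(s)  obj.x    obj.z    obj.vx   obj.vz 
     72  0.1796   +0.112  +0.050  +0.737  -0.252
    144  0.3591   +0.311  -0.018  +1.475  -0.505
    216  0.5387   +0.642  -0.131  +2.212  -0.757


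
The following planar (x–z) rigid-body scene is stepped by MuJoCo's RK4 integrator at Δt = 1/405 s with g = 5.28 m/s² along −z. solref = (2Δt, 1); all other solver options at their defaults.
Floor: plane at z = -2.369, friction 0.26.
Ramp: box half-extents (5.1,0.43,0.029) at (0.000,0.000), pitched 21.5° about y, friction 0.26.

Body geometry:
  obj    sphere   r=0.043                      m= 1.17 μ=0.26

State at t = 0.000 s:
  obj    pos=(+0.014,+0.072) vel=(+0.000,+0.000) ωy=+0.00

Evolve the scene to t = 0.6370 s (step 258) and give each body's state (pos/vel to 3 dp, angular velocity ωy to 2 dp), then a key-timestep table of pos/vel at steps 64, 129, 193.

State at t = 0.6370 s:
  obj    pos=(+0.275,-0.031) vel=(+0.819,-0.323) ωy=+20.47

Key-timestep trajectory:
   step    t(s)  obj.x    obj.z    obj.vx   obj.vz 
     64  0.1580   +0.030  +0.066  +0.203  -0.080
    129  0.3185   +0.079  +0.046  +0.410  -0.161
    193  0.4765   +0.160  +0.014  +0.613  -0.241


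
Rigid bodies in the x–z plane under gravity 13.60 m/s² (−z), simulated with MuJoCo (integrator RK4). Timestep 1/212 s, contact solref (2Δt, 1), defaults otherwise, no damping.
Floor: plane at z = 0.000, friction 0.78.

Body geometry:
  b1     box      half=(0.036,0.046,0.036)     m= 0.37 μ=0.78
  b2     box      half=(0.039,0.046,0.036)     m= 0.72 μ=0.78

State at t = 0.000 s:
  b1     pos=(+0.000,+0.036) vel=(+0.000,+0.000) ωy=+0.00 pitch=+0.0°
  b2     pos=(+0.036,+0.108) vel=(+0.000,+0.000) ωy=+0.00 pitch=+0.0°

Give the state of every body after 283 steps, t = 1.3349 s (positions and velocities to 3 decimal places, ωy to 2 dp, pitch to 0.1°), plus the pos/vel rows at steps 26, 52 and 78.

State at t = 1.3349 s:
  b1     pos=(+0.000,+0.036) vel=(+0.000,+0.000) ωy=+0.00 pitch=+0.0°
  b2     pos=(+0.080,+0.039) vel=(+0.000,+0.000) ωy=+0.00 pitch=+90.0°

Key-timestep trajectory:
   step    t(s)  b1.x    b1.z    b1.vx   b1.vz   b2.x    b2.z    b2.vx   b2.vz 
     26  0.1226   +0.000  +0.036  +0.000  +0.000   +0.037  +0.108  +0.019  -0.001
     52  0.2453   +0.000  +0.036  -0.001  +0.000   +0.044  +0.107  +0.110  -0.023
     78  0.3679   +0.000  +0.036  +0.000  +0.000   +0.072  +0.081  +0.305  -0.705


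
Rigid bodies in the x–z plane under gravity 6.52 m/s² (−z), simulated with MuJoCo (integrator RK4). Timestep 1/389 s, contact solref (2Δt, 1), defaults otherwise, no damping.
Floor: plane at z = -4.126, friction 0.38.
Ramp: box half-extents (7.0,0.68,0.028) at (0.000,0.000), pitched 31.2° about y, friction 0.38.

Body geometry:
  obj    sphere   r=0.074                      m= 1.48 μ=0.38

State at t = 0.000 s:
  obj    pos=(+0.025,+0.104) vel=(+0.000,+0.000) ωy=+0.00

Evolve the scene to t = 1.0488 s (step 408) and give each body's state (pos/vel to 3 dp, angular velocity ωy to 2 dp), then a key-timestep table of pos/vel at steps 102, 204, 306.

State at t = 1.0488 s:
  obj    pos=(+1.160,-0.583) vel=(+2.164,-1.311) ωy=+34.19

Key-timestep trajectory:
   step    t(s)  obj.x    obj.z    obj.vx   obj.vz 
    102  0.2622   +0.096  +0.061  +0.541  -0.328
    204  0.5244   +0.309  -0.068  +1.082  -0.655
    306  0.7866   +0.664  -0.283  +1.623  -0.983


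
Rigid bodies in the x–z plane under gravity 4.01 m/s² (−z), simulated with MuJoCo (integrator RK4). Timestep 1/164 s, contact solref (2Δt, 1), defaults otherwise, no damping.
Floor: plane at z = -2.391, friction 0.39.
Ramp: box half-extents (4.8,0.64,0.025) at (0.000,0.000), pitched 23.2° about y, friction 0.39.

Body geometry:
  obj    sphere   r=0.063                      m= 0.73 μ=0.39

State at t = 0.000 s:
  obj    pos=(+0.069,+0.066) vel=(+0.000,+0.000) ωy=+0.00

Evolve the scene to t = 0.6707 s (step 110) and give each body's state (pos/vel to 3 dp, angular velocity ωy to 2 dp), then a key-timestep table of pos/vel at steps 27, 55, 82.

State at t = 0.6707 s:
  obj    pos=(+0.302,-0.034) vel=(+0.696,-0.298) ωy=+12.01

Key-timestep trajectory:
   step    t(s)  obj.x    obj.z    obj.vx   obj.vz 
     27  0.1646   +0.083  +0.060  +0.171  -0.073
     55  0.3354   +0.127  +0.041  +0.348  -0.149
     82  0.5000   +0.199  +0.011  +0.519  -0.222


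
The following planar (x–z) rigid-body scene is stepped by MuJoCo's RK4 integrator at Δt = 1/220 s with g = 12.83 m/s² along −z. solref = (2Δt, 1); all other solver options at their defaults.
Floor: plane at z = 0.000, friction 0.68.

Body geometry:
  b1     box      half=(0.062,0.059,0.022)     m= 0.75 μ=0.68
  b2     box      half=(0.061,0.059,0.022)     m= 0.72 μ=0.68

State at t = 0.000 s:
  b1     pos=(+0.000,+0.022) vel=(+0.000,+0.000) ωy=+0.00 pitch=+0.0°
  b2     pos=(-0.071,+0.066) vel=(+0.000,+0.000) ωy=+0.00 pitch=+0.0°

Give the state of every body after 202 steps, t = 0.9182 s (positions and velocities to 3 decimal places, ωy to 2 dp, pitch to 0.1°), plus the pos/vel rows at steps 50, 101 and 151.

State at t = 0.9182 s:
  b1     pos=(+0.000,+0.022) vel=(+0.000,+0.000) ωy=+0.00 pitch=+0.0°
  b2     pos=(-0.082,+0.055) vel=(+0.000,+0.000) ωy=+0.01 pitch=-39.0°

Key-timestep trajectory:
   step    t(s)  b1.x    b1.z    b1.vx   b1.vz   b2.x    b2.z    b2.vx   b2.vz 
     50  0.2273   +0.000  +0.022  +0.001  +0.000   -0.082  +0.056  -0.004  +0.011
    101  0.4591   +0.000  +0.022  +0.000  +0.000   -0.082  +0.056  +0.000  +0.000
    151  0.6864   +0.000  +0.022  +0.000  +0.000   -0.082  +0.056  +0.000  +0.000


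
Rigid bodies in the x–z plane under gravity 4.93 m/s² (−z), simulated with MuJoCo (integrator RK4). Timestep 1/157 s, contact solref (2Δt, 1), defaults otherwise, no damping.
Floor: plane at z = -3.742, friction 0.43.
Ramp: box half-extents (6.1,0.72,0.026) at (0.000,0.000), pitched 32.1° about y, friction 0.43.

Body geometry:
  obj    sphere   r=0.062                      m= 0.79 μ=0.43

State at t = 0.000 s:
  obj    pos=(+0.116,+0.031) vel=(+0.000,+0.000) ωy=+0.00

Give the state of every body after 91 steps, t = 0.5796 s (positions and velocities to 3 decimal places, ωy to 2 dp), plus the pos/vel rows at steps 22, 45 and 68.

State at t = 0.5796 s:
  obj    pos=(+0.382,-0.136) vel=(+0.919,-0.576) ωy=+17.49

Key-timestep trajectory:
   step    t(s)  obj.x    obj.z    obj.vx   obj.vz 
     22  0.1401   +0.132  +0.021  +0.222  -0.139
     45  0.2866   +0.181  -0.010  +0.454  -0.285
     68  0.4331   +0.265  -0.062  +0.687  -0.431


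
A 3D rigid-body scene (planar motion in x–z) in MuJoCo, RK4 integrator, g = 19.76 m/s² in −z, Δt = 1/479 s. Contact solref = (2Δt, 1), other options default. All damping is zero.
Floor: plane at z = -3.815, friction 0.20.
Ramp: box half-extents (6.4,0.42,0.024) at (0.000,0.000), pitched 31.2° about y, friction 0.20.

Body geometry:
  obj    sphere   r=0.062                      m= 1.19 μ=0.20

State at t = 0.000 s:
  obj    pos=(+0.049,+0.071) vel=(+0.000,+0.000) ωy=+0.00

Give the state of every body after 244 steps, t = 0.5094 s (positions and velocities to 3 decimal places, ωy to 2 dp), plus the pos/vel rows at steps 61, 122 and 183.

State at t = 0.5094 s:
  obj    pos=(+0.861,-0.421) vel=(+3.186,-1.930) ωy=+60.06

Key-timestep trajectory:
   step    t(s)  obj.x    obj.z    obj.vx   obj.vz 
     61  0.1273   +0.100  +0.040  +0.797  -0.483
    122  0.2547   +0.252  -0.052  +1.593  -0.965
    183  0.3820   +0.506  -0.206  +2.390  -1.447


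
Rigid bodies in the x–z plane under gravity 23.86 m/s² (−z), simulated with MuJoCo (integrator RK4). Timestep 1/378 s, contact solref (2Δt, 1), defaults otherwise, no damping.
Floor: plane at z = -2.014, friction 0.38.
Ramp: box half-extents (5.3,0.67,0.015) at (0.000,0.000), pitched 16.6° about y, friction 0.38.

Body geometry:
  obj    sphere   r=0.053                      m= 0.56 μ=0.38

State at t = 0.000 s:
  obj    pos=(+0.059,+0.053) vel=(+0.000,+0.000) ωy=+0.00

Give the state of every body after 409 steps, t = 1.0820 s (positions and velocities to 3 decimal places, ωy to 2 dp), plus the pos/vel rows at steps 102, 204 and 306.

State at t = 1.0820 s:
  obj    pos=(+2.791,-0.761) vel=(+5.049,-1.505) ωy=+99.39

Key-timestep trajectory:
   step    t(s)  obj.x    obj.z    obj.vx   obj.vz 
    102  0.2698   +0.229  +0.003  +1.259  -0.375
    204  0.5397   +0.739  -0.149  +2.518  -0.751
    306  0.8095   +1.588  -0.402  +3.777  -1.126


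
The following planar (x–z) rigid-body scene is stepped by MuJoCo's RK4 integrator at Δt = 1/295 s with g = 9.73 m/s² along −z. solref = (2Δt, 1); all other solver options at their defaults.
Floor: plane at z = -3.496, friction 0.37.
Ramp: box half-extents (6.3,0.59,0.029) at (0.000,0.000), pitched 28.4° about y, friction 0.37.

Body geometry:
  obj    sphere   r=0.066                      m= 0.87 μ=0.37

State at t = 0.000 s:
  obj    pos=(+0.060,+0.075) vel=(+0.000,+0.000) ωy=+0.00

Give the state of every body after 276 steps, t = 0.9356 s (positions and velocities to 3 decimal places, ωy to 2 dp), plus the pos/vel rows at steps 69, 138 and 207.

State at t = 0.9356 s:
  obj    pos=(+1.333,-0.613) vel=(+2.721,-1.471) ωy=+46.85

Key-timestep trajectory:
   step    t(s)  obj.x    obj.z    obj.vx   obj.vz 
     69  0.2339   +0.140  +0.032  +0.680  -0.368
    138  0.4678   +0.378  -0.097  +1.360  -0.736
    207  0.7017   +0.776  -0.312  +2.040  -1.103


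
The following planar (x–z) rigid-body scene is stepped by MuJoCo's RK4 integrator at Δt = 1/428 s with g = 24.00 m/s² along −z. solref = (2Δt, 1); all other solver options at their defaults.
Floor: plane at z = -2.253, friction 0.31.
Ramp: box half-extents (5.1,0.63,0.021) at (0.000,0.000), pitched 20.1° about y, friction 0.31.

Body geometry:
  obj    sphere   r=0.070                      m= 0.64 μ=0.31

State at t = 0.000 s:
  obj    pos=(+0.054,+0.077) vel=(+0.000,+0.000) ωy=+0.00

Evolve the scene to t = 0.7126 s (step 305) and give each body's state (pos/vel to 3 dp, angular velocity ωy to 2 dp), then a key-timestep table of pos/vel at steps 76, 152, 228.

State at t = 0.7126 s:
  obj    pos=(+1.459,-0.437) vel=(+3.943,-1.443) ωy=+59.97

Key-timestep trajectory:
   step    t(s)  obj.x    obj.z    obj.vx   obj.vz 
     76  0.1776   +0.141  +0.045  +0.983  -0.360
    152  0.3551   +0.403  -0.051  +1.965  -0.719
    228  0.5327   +0.839  -0.210  +2.947  -1.079


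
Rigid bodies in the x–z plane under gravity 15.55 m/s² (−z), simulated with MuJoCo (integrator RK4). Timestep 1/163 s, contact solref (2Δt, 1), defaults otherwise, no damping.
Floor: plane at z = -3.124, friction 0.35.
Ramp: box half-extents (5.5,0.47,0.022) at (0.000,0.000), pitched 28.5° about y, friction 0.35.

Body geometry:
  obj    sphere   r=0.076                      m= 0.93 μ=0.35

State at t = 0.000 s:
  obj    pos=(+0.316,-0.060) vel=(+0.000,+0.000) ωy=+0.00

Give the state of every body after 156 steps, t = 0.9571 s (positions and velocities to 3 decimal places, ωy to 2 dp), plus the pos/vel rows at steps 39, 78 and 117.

State at t = 0.9571 s:
  obj    pos=(+2.449,-1.218) vel=(+4.458,-2.420) ωy=+66.73

Key-timestep trajectory:
   step    t(s)  obj.x    obj.z    obj.vx   obj.vz 
     39  0.2393   +0.449  -0.133  +1.115  -0.605
     78  0.4785   +0.849  -0.350  +2.229  -1.210
    117  0.7178   +1.516  -0.712  +3.343  -1.815


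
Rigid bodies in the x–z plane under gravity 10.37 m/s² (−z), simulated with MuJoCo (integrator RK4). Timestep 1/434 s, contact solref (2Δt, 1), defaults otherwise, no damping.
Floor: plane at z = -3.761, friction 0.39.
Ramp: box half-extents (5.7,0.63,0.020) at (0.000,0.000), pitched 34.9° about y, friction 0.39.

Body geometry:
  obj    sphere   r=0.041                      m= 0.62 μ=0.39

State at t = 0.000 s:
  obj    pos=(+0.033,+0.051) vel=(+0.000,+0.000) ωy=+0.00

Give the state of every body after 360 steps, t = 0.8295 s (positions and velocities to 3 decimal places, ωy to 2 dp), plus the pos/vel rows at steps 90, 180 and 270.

State at t = 0.8295 s:
  obj    pos=(+1.229,-0.783) vel=(+2.883,-2.011) ωy=+85.73

Key-timestep trajectory:
   step    t(s)  obj.x    obj.z    obj.vx   obj.vz 
     90  0.2074   +0.108  -0.001  +0.721  -0.503
    180  0.4147   +0.332  -0.157  +1.442  -1.006
    270  0.6221   +0.706  -0.418  +2.162  -1.509


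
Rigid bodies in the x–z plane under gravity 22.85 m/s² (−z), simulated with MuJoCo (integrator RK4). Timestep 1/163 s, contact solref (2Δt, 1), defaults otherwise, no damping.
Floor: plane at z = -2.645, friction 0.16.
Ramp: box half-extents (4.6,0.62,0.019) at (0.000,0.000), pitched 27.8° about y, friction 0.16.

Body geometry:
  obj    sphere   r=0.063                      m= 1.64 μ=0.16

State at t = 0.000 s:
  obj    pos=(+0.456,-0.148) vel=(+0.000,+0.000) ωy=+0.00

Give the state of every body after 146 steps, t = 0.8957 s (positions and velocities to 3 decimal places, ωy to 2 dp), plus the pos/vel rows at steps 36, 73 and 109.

State at t = 0.8957 s:
  obj    pos=(+3.158,-1.572) vel=(+6.032,-3.180) ωy=+108.18

Key-timestep trajectory:
   step    t(s)  obj.x    obj.z    obj.vx   obj.vz 
     36  0.2209   +0.621  -0.234  +1.488  -0.785
     73  0.4479   +1.132  -0.504  +3.017  -1.590
    109  0.6687   +1.962  -0.942  +4.504  -2.375


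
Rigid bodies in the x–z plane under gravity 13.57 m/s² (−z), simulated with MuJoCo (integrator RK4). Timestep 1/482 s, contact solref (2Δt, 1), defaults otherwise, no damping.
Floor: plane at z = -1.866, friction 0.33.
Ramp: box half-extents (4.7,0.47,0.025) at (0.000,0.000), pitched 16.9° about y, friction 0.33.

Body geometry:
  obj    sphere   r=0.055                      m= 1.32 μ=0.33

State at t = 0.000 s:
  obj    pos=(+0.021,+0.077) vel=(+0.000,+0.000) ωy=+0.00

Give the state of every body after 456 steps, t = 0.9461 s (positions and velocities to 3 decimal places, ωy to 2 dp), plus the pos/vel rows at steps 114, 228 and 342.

State at t = 0.9461 s:
  obj    pos=(+1.228,-0.289) vel=(+2.551,-0.775) ωy=+48.46

Key-timestep trajectory:
   step    t(s)  obj.x    obj.z    obj.vx   obj.vz 
    114  0.2365   +0.096  +0.054  +0.638  -0.194
    228  0.4730   +0.323  -0.014  +1.275  -0.387
    342  0.7095   +0.700  -0.129  +1.913  -0.581


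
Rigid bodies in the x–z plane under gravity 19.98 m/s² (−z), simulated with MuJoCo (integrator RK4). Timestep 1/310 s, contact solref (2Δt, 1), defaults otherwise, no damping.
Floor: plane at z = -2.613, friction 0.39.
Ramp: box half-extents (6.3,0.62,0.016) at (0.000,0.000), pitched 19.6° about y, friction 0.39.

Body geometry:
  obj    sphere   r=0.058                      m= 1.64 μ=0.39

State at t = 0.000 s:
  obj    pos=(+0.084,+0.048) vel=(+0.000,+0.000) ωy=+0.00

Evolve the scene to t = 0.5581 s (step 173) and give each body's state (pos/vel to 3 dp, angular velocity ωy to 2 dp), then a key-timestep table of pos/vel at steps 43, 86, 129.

State at t = 0.5581 s:
  obj    pos=(+0.787,-0.202) vel=(+2.517,-0.896) ωy=+46.05

Key-timestep trajectory:
   step    t(s)  obj.x    obj.z    obj.vx   obj.vz 
     43  0.1387   +0.128  +0.033  +0.626  -0.223
     86  0.2774   +0.258  -0.013  +1.251  -0.446
    129  0.4161   +0.475  -0.090  +1.877  -0.668


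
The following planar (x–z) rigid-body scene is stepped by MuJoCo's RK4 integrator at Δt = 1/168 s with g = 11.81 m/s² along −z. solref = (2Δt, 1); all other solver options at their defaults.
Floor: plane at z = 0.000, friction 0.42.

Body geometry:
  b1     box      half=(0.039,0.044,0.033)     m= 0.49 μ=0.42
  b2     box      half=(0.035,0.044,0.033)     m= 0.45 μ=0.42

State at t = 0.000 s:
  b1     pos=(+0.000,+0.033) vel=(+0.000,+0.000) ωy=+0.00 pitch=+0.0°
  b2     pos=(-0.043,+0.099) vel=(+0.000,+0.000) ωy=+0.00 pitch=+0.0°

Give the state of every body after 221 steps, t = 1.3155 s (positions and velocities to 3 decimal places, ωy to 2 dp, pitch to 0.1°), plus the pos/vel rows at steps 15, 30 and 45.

State at t = 1.3155 s:
  b1     pos=(+0.000,+0.033) vel=(+0.000,+0.000) ωy=+0.00 pitch=+0.0°
  b2     pos=(-0.085,+0.035) vel=(+0.000,+0.000) ωy=+0.00 pitch=-90.0°

Key-timestep trajectory:
   step    t(s)  b1.x    b1.z    b1.vx   b1.vz   b2.x    b2.z    b2.vx   b2.vz 
     15  0.0893   +0.000  +0.033  +0.000  +0.000   -0.047  +0.098  -0.094  -0.021
     30  0.1786   +0.000  +0.033  +0.000  +0.000   -0.063  +0.089  -0.266  -0.268
     45  0.2679   +0.000  +0.033  +0.000  +0.000   -0.086  +0.031  +0.000  -0.037


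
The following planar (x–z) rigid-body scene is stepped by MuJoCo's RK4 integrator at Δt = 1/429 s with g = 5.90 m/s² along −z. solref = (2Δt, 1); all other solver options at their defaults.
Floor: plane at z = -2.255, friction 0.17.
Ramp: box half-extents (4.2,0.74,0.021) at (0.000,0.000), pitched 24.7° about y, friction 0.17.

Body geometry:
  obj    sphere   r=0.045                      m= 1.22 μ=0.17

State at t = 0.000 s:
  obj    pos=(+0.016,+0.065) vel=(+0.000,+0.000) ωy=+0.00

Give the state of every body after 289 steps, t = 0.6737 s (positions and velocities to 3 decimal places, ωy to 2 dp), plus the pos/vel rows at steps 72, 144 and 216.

State at t = 0.6737 s:
  obj    pos=(+0.379,-0.102) vel=(+1.078,-0.496) ωy=+26.36

Key-timestep trajectory:
   step    t(s)  obj.x    obj.z    obj.vx   obj.vz 
     72  0.1678   +0.039  +0.055  +0.269  -0.124
    144  0.3357   +0.106  +0.024  +0.537  -0.247
    216  0.5035   +0.219  -0.028  +0.806  -0.371


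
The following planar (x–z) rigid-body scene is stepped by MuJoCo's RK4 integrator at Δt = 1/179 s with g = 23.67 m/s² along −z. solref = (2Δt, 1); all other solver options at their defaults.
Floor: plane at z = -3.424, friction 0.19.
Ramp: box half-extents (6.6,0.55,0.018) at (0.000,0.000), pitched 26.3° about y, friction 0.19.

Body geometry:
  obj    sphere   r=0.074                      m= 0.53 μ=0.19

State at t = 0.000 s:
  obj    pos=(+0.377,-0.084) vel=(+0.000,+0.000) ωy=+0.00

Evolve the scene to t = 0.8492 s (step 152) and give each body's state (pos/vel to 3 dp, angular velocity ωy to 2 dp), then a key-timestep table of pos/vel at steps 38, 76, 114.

State at t = 0.8492 s:
  obj    pos=(+2.799,-1.281) vel=(+5.703,-2.819) ωy=+85.93

Key-timestep trajectory:
   step    t(s)  obj.x    obj.z    obj.vx   obj.vz 
     38  0.2123   +0.529  -0.159  +1.426  -0.705
     76  0.4246   +0.983  -0.383  +2.852  -1.410
    114  0.6369   +1.739  -0.757  +4.278  -2.114


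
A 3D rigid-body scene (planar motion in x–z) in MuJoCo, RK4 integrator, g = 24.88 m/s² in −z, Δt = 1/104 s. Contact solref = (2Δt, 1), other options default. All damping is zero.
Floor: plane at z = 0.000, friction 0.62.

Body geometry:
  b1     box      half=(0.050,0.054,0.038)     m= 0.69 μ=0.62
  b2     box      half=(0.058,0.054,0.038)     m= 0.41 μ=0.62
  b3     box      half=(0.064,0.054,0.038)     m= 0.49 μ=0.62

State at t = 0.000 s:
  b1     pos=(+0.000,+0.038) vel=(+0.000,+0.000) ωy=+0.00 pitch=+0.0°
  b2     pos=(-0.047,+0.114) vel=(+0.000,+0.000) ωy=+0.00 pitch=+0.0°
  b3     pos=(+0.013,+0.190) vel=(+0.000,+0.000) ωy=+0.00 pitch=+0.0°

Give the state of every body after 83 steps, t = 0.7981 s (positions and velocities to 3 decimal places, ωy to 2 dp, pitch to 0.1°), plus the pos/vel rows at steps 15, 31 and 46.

State at t = 0.7981 s:
  b1     pos=(+0.000,+0.038) vel=(+0.000,+0.000) ωy=+0.00 pitch=+0.0°
  b2     pos=(-0.048,+0.114) vel=(+0.000,+0.000) ωy=+0.00 pitch=-0.4°
  b3     pos=(+0.159,+0.038) vel=(+0.000,+0.000) ωy=+0.00 pitch=+180.0°

Key-timestep trajectory:
   step    t(s)  b1.x    b1.z    b1.vx   b1.vz   b2.x    b2.z    b2.vx   b2.vz   b3.x    b3.z    b3.vx   b3.vz 
     15  0.1442   +0.000  +0.038  -0.001  +0.000   -0.047  +0.114  -0.003  +0.001   +0.023  +0.188  +0.188  -0.055
     31  0.2981   +0.000  +0.038  -0.001  +0.001   -0.048  +0.114  -0.002  +0.000   +0.097  +0.125  +0.835  -0.628
     46  0.4423   +0.000  +0.038  +0.000  +0.000   -0.048  +0.114  +0.000  +0.000   +0.159  +0.036  -0.035  +0.094


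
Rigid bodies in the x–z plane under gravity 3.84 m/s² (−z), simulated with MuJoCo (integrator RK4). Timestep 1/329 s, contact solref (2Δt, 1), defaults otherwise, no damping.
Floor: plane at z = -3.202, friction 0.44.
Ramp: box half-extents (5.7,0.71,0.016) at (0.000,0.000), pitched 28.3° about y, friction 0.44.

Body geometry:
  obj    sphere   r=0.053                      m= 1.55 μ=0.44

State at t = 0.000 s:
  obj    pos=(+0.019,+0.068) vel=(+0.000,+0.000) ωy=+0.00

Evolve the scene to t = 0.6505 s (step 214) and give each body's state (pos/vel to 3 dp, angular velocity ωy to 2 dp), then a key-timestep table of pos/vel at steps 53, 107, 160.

State at t = 0.6505 s:
  obj    pos=(+0.261,-0.062) vel=(+0.745,-0.401) ωy=+15.96

Key-timestep trajectory:
   step    t(s)  obj.x    obj.z    obj.vx   obj.vz 
     53  0.1611   +0.034  +0.060  +0.184  -0.099
    107  0.3252   +0.080  +0.035  +0.372  -0.201
    160  0.4863   +0.154  -0.005  +0.557  -0.300


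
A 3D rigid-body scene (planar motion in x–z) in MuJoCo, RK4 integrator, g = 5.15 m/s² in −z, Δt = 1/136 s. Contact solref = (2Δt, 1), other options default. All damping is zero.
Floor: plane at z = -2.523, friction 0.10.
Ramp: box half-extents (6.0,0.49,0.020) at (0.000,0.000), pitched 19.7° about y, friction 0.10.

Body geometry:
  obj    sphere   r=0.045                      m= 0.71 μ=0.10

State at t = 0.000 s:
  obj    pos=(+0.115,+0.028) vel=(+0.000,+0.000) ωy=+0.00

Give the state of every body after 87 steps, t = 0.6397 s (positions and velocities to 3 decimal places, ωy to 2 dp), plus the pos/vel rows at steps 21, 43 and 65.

State at t = 0.6397 s:
  obj    pos=(+0.356,-0.059) vel=(+0.752,-0.278) ωy=+17.16

Key-timestep trajectory:
   step    t(s)  obj.x    obj.z    obj.vx   obj.vz 
     21  0.1544   +0.129  +0.023  +0.183  -0.064
     43  0.3162   +0.174  +0.007  +0.374  -0.130
     65  0.4779   +0.250  -0.020  +0.564  -0.198


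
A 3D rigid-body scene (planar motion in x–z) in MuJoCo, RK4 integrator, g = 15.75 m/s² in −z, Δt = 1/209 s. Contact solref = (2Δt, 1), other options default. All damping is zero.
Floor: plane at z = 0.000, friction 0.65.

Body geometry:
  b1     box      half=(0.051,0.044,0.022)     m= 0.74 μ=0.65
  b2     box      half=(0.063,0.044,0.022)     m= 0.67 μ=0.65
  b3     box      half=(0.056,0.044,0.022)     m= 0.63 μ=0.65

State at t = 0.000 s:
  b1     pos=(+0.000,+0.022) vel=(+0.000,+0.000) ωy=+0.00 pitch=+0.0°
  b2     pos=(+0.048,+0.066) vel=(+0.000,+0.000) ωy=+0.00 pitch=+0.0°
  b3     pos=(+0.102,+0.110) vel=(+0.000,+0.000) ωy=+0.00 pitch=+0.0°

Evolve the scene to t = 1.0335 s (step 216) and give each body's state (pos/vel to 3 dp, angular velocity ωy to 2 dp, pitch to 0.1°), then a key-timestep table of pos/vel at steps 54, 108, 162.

State at t = 1.0335 s:
  b1     pos=(-0.001,+0.022) vel=(-0.001,+0.000) ωy=+0.00 pitch=+0.0°
  b2     pos=(+0.065,+0.061) vel=(+0.000,-0.001) ωy=-0.03 pitch=+46.0°
  b3     pos=(+0.136,+0.054) vel=(+0.000,+0.000) ωy=-0.01 pitch=+43.0°

Key-timestep trajectory:
   step    t(s)  b1.x    b1.z    b1.vx   b1.vz   b2.x    b2.z    b2.vx   b2.vz   b3.x    b3.z    b3.vx   b3.vz 
     54  0.2584   +0.000  +0.022  -0.001  +0.000   +0.064  +0.062  +0.014  +0.012   +0.136  +0.054  +0.016  +0.012
    108  0.5167   +0.000  +0.022  -0.001  +0.000   +0.065  +0.061  +0.000  -0.001   +0.136  +0.054  +0.000  +0.000
    162  0.7751   -0.001  +0.022  -0.001  +0.000   +0.065  +0.061  +0.000  -0.001   +0.136  +0.054  +0.000  +0.000


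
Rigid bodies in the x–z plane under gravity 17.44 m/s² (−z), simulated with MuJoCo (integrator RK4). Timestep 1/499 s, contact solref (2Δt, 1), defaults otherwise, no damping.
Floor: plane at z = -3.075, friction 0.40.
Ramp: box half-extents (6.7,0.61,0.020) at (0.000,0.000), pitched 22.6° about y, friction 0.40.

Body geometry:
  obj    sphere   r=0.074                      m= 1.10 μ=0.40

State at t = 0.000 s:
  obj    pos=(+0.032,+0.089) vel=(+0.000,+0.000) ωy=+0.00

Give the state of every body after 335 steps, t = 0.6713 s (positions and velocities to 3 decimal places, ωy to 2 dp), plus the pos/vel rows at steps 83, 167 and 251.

State at t = 0.6713 s:
  obj    pos=(+1.028,-0.326) vel=(+2.967,-1.235) ωy=+43.43

Key-timestep trajectory:
   step    t(s)  obj.x    obj.z    obj.vx   obj.vz 
     83  0.1663   +0.093  +0.063  +0.735  -0.306
    167  0.3347   +0.279  -0.015  +1.479  -0.616
    251  0.5030   +0.591  -0.144  +2.223  -0.925


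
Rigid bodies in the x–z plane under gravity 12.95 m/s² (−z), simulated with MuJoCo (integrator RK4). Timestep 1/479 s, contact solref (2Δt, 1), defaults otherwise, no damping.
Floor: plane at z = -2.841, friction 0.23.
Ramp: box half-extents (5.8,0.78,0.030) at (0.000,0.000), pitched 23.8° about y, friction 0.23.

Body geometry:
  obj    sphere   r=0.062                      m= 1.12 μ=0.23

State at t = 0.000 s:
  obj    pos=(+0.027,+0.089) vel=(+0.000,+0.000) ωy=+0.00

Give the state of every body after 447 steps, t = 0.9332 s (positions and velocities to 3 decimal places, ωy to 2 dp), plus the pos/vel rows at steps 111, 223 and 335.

State at t = 0.9332 s:
  obj    pos=(+1.514,-0.567) vel=(+3.187,-1.406) ωy=+56.18

Key-timestep trajectory:
   step    t(s)  obj.x    obj.z    obj.vx   obj.vz 
    111  0.2317   +0.119  +0.048  +0.792  -0.349
    223  0.4656   +0.397  -0.075  +1.590  -0.701
    335  0.6994   +0.862  -0.280  +2.389  -1.054


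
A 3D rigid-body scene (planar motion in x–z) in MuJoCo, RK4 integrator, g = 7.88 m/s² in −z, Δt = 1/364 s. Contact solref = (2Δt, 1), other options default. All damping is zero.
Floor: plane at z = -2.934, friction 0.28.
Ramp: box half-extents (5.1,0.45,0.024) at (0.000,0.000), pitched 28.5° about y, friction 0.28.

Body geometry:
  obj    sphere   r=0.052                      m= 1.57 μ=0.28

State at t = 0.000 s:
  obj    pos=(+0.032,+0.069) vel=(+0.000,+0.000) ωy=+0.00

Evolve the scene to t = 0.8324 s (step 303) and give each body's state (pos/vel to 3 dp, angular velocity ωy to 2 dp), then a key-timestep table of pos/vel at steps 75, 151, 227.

State at t = 0.8324 s:
  obj    pos=(+0.850,-0.375) vel=(+1.965,-1.067) ωy=+42.99

Key-timestep trajectory:
   step    t(s)  obj.x    obj.z    obj.vx   obj.vz 
     75  0.2060   +0.082  +0.042  +0.486  -0.264
    151  0.4148   +0.235  -0.041  +0.979  -0.532
    227  0.6236   +0.491  -0.180  +1.472  -0.799
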